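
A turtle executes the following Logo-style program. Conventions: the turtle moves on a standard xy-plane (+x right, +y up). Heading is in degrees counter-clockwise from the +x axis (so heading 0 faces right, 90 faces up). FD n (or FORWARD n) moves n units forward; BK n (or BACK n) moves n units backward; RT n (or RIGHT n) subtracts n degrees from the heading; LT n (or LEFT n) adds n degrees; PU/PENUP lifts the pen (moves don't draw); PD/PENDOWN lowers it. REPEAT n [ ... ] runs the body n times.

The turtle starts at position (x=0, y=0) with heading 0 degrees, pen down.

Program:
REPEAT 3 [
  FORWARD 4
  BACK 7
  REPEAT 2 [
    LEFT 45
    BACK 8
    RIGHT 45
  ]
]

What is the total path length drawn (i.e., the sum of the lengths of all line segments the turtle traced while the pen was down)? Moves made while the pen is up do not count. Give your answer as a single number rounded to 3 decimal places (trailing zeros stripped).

Executing turtle program step by step:
Start: pos=(0,0), heading=0, pen down
REPEAT 3 [
  -- iteration 1/3 --
  FD 4: (0,0) -> (4,0) [heading=0, draw]
  BK 7: (4,0) -> (-3,0) [heading=0, draw]
  REPEAT 2 [
    -- iteration 1/2 --
    LT 45: heading 0 -> 45
    BK 8: (-3,0) -> (-8.657,-5.657) [heading=45, draw]
    RT 45: heading 45 -> 0
    -- iteration 2/2 --
    LT 45: heading 0 -> 45
    BK 8: (-8.657,-5.657) -> (-14.314,-11.314) [heading=45, draw]
    RT 45: heading 45 -> 0
  ]
  -- iteration 2/3 --
  FD 4: (-14.314,-11.314) -> (-10.314,-11.314) [heading=0, draw]
  BK 7: (-10.314,-11.314) -> (-17.314,-11.314) [heading=0, draw]
  REPEAT 2 [
    -- iteration 1/2 --
    LT 45: heading 0 -> 45
    BK 8: (-17.314,-11.314) -> (-22.971,-16.971) [heading=45, draw]
    RT 45: heading 45 -> 0
    -- iteration 2/2 --
    LT 45: heading 0 -> 45
    BK 8: (-22.971,-16.971) -> (-28.627,-22.627) [heading=45, draw]
    RT 45: heading 45 -> 0
  ]
  -- iteration 3/3 --
  FD 4: (-28.627,-22.627) -> (-24.627,-22.627) [heading=0, draw]
  BK 7: (-24.627,-22.627) -> (-31.627,-22.627) [heading=0, draw]
  REPEAT 2 [
    -- iteration 1/2 --
    LT 45: heading 0 -> 45
    BK 8: (-31.627,-22.627) -> (-37.284,-28.284) [heading=45, draw]
    RT 45: heading 45 -> 0
    -- iteration 2/2 --
    LT 45: heading 0 -> 45
    BK 8: (-37.284,-28.284) -> (-42.941,-33.941) [heading=45, draw]
    RT 45: heading 45 -> 0
  ]
]
Final: pos=(-42.941,-33.941), heading=0, 12 segment(s) drawn

Segment lengths:
  seg 1: (0,0) -> (4,0), length = 4
  seg 2: (4,0) -> (-3,0), length = 7
  seg 3: (-3,0) -> (-8.657,-5.657), length = 8
  seg 4: (-8.657,-5.657) -> (-14.314,-11.314), length = 8
  seg 5: (-14.314,-11.314) -> (-10.314,-11.314), length = 4
  seg 6: (-10.314,-11.314) -> (-17.314,-11.314), length = 7
  seg 7: (-17.314,-11.314) -> (-22.971,-16.971), length = 8
  seg 8: (-22.971,-16.971) -> (-28.627,-22.627), length = 8
  seg 9: (-28.627,-22.627) -> (-24.627,-22.627), length = 4
  seg 10: (-24.627,-22.627) -> (-31.627,-22.627), length = 7
  seg 11: (-31.627,-22.627) -> (-37.284,-28.284), length = 8
  seg 12: (-37.284,-28.284) -> (-42.941,-33.941), length = 8
Total = 81

Answer: 81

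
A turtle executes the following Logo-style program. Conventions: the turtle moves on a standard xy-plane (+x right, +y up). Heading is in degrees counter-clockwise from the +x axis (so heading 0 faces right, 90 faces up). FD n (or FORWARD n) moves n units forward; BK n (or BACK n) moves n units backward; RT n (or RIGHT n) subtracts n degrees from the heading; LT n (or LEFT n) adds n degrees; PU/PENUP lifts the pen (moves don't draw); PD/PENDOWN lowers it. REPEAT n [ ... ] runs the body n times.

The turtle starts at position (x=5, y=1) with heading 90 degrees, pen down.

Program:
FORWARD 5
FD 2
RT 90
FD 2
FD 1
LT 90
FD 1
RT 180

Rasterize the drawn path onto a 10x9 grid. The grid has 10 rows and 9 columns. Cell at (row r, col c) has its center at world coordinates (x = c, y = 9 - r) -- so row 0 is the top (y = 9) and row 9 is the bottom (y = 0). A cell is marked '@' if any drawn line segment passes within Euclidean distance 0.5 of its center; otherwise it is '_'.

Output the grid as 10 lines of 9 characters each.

Segment 0: (5,1) -> (5,6)
Segment 1: (5,6) -> (5,8)
Segment 2: (5,8) -> (7,8)
Segment 3: (7,8) -> (8,8)
Segment 4: (8,8) -> (8,9)

Answer: ________@
_____@@@@
_____@___
_____@___
_____@___
_____@___
_____@___
_____@___
_____@___
_________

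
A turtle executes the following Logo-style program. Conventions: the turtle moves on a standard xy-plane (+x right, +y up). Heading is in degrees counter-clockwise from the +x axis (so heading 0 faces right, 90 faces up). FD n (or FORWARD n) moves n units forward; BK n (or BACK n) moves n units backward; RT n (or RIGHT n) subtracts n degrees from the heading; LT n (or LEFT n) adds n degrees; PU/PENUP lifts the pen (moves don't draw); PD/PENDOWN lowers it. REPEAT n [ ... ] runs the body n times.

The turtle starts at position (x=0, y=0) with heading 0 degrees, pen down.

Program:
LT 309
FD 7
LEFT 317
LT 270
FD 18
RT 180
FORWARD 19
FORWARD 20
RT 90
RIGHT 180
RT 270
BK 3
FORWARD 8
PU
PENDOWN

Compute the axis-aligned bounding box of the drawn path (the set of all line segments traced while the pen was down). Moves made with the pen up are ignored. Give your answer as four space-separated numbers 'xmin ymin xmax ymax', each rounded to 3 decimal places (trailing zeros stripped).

Executing turtle program step by step:
Start: pos=(0,0), heading=0, pen down
LT 309: heading 0 -> 309
FD 7: (0,0) -> (4.405,-5.44) [heading=309, draw]
LT 317: heading 309 -> 266
LT 270: heading 266 -> 176
FD 18: (4.405,-5.44) -> (-13.551,-4.184) [heading=176, draw]
RT 180: heading 176 -> 356
FD 19: (-13.551,-4.184) -> (5.403,-5.51) [heading=356, draw]
FD 20: (5.403,-5.51) -> (25.354,-6.905) [heading=356, draw]
RT 90: heading 356 -> 266
RT 180: heading 266 -> 86
RT 270: heading 86 -> 176
BK 3: (25.354,-6.905) -> (28.347,-7.114) [heading=176, draw]
FD 8: (28.347,-7.114) -> (20.366,-6.556) [heading=176, draw]
PU: pen up
PD: pen down
Final: pos=(20.366,-6.556), heading=176, 6 segment(s) drawn

Segment endpoints: x in {-13.551, 0, 4.405, 5.403, 20.366, 25.354, 28.347}, y in {-7.114, -6.905, -6.556, -5.51, -5.44, -4.184, 0}
xmin=-13.551, ymin=-7.114, xmax=28.347, ymax=0

Answer: -13.551 -7.114 28.347 0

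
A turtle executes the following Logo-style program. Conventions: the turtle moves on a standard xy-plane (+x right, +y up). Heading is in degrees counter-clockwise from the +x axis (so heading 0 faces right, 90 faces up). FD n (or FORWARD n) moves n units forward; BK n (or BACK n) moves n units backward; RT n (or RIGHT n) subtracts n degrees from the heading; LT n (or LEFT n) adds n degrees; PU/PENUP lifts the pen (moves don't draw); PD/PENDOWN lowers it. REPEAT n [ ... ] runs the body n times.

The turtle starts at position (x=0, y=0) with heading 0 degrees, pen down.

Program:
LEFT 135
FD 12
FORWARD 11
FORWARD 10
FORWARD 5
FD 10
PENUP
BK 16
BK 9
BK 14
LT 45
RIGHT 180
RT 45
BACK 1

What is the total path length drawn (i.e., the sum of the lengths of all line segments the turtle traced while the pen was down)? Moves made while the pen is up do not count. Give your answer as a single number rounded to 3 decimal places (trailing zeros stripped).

Executing turtle program step by step:
Start: pos=(0,0), heading=0, pen down
LT 135: heading 0 -> 135
FD 12: (0,0) -> (-8.485,8.485) [heading=135, draw]
FD 11: (-8.485,8.485) -> (-16.263,16.263) [heading=135, draw]
FD 10: (-16.263,16.263) -> (-23.335,23.335) [heading=135, draw]
FD 5: (-23.335,23.335) -> (-26.87,26.87) [heading=135, draw]
FD 10: (-26.87,26.87) -> (-33.941,33.941) [heading=135, draw]
PU: pen up
BK 16: (-33.941,33.941) -> (-22.627,22.627) [heading=135, move]
BK 9: (-22.627,22.627) -> (-16.263,16.263) [heading=135, move]
BK 14: (-16.263,16.263) -> (-6.364,6.364) [heading=135, move]
LT 45: heading 135 -> 180
RT 180: heading 180 -> 0
RT 45: heading 0 -> 315
BK 1: (-6.364,6.364) -> (-7.071,7.071) [heading=315, move]
Final: pos=(-7.071,7.071), heading=315, 5 segment(s) drawn

Segment lengths:
  seg 1: (0,0) -> (-8.485,8.485), length = 12
  seg 2: (-8.485,8.485) -> (-16.263,16.263), length = 11
  seg 3: (-16.263,16.263) -> (-23.335,23.335), length = 10
  seg 4: (-23.335,23.335) -> (-26.87,26.87), length = 5
  seg 5: (-26.87,26.87) -> (-33.941,33.941), length = 10
Total = 48

Answer: 48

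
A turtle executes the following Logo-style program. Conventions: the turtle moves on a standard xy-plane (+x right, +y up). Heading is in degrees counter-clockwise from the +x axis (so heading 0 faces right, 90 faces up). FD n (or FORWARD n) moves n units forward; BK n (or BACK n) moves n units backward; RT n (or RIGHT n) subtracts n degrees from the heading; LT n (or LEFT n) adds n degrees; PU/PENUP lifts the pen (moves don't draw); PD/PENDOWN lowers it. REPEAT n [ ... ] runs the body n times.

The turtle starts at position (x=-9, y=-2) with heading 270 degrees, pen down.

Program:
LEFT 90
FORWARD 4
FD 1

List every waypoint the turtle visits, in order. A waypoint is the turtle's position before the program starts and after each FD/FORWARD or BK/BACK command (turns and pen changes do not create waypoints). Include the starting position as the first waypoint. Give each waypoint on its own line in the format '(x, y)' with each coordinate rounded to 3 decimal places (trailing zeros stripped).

Answer: (-9, -2)
(-5, -2)
(-4, -2)

Derivation:
Executing turtle program step by step:
Start: pos=(-9,-2), heading=270, pen down
LT 90: heading 270 -> 0
FD 4: (-9,-2) -> (-5,-2) [heading=0, draw]
FD 1: (-5,-2) -> (-4,-2) [heading=0, draw]
Final: pos=(-4,-2), heading=0, 2 segment(s) drawn
Waypoints (3 total):
(-9, -2)
(-5, -2)
(-4, -2)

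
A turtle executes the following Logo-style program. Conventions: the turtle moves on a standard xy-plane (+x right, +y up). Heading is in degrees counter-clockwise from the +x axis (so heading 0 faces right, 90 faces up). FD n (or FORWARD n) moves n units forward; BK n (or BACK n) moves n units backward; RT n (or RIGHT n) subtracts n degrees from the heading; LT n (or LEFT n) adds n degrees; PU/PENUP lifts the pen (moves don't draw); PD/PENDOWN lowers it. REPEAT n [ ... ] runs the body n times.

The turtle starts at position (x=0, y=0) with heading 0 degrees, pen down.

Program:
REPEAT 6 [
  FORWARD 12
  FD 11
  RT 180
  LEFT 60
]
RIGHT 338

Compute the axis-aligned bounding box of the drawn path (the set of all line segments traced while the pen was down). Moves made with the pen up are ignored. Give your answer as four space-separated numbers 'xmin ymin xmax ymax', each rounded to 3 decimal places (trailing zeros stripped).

Executing turtle program step by step:
Start: pos=(0,0), heading=0, pen down
REPEAT 6 [
  -- iteration 1/6 --
  FD 12: (0,0) -> (12,0) [heading=0, draw]
  FD 11: (12,0) -> (23,0) [heading=0, draw]
  RT 180: heading 0 -> 180
  LT 60: heading 180 -> 240
  -- iteration 2/6 --
  FD 12: (23,0) -> (17,-10.392) [heading=240, draw]
  FD 11: (17,-10.392) -> (11.5,-19.919) [heading=240, draw]
  RT 180: heading 240 -> 60
  LT 60: heading 60 -> 120
  -- iteration 3/6 --
  FD 12: (11.5,-19.919) -> (5.5,-9.526) [heading=120, draw]
  FD 11: (5.5,-9.526) -> (0,0) [heading=120, draw]
  RT 180: heading 120 -> 300
  LT 60: heading 300 -> 0
  -- iteration 4/6 --
  FD 12: (0,0) -> (12,0) [heading=0, draw]
  FD 11: (12,0) -> (23,0) [heading=0, draw]
  RT 180: heading 0 -> 180
  LT 60: heading 180 -> 240
  -- iteration 5/6 --
  FD 12: (23,0) -> (17,-10.392) [heading=240, draw]
  FD 11: (17,-10.392) -> (11.5,-19.919) [heading=240, draw]
  RT 180: heading 240 -> 60
  LT 60: heading 60 -> 120
  -- iteration 6/6 --
  FD 12: (11.5,-19.919) -> (5.5,-9.526) [heading=120, draw]
  FD 11: (5.5,-9.526) -> (0,0) [heading=120, draw]
  RT 180: heading 120 -> 300
  LT 60: heading 300 -> 0
]
RT 338: heading 0 -> 22
Final: pos=(0,0), heading=22, 12 segment(s) drawn

Segment endpoints: x in {0, 0, 0, 5.5, 5.5, 11.5, 11.5, 12, 12, 17, 17, 23, 23}, y in {-19.919, -19.919, -10.392, -10.392, -9.526, -9.526, 0, 0, 0, 0, 0}
xmin=0, ymin=-19.919, xmax=23, ymax=0

Answer: 0 -19.919 23 0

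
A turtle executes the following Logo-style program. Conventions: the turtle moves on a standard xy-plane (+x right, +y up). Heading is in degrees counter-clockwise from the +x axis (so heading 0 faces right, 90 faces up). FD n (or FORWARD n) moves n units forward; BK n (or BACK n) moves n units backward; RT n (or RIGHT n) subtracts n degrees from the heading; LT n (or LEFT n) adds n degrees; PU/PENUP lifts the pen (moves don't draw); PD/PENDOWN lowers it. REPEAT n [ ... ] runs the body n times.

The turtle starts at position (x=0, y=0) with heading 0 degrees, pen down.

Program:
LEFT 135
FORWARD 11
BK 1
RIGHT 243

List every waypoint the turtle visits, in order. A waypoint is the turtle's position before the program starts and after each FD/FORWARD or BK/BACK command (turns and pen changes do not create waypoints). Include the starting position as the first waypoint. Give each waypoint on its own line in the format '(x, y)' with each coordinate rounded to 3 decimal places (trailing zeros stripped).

Executing turtle program step by step:
Start: pos=(0,0), heading=0, pen down
LT 135: heading 0 -> 135
FD 11: (0,0) -> (-7.778,7.778) [heading=135, draw]
BK 1: (-7.778,7.778) -> (-7.071,7.071) [heading=135, draw]
RT 243: heading 135 -> 252
Final: pos=(-7.071,7.071), heading=252, 2 segment(s) drawn
Waypoints (3 total):
(0, 0)
(-7.778, 7.778)
(-7.071, 7.071)

Answer: (0, 0)
(-7.778, 7.778)
(-7.071, 7.071)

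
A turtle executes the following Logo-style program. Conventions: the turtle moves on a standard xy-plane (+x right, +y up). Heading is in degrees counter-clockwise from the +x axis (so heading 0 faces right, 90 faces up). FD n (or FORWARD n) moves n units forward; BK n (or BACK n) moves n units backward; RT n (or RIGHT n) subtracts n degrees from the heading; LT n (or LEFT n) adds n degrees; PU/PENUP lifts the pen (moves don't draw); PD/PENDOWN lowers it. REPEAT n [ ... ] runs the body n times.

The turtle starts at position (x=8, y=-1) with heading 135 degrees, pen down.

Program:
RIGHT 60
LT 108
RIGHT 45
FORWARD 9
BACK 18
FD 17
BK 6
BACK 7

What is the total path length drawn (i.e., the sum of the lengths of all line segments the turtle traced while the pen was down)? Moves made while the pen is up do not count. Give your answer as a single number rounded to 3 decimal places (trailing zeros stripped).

Executing turtle program step by step:
Start: pos=(8,-1), heading=135, pen down
RT 60: heading 135 -> 75
LT 108: heading 75 -> 183
RT 45: heading 183 -> 138
FD 9: (8,-1) -> (1.312,5.022) [heading=138, draw]
BK 18: (1.312,5.022) -> (14.688,-7.022) [heading=138, draw]
FD 17: (14.688,-7.022) -> (2.055,4.353) [heading=138, draw]
BK 6: (2.055,4.353) -> (6.514,0.338) [heading=138, draw]
BK 7: (6.514,0.338) -> (11.716,-4.346) [heading=138, draw]
Final: pos=(11.716,-4.346), heading=138, 5 segment(s) drawn

Segment lengths:
  seg 1: (8,-1) -> (1.312,5.022), length = 9
  seg 2: (1.312,5.022) -> (14.688,-7.022), length = 18
  seg 3: (14.688,-7.022) -> (2.055,4.353), length = 17
  seg 4: (2.055,4.353) -> (6.514,0.338), length = 6
  seg 5: (6.514,0.338) -> (11.716,-4.346), length = 7
Total = 57

Answer: 57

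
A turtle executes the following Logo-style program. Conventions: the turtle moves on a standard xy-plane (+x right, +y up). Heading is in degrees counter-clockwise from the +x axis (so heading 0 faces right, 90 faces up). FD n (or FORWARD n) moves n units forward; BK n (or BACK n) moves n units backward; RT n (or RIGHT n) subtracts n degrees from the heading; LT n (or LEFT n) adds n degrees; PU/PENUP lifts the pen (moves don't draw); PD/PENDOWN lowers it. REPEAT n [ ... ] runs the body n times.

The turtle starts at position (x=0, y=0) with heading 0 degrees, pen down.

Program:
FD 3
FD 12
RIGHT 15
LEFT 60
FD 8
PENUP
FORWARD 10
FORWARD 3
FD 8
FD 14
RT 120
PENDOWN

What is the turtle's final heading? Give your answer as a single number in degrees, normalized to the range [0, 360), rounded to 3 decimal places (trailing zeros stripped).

Executing turtle program step by step:
Start: pos=(0,0), heading=0, pen down
FD 3: (0,0) -> (3,0) [heading=0, draw]
FD 12: (3,0) -> (15,0) [heading=0, draw]
RT 15: heading 0 -> 345
LT 60: heading 345 -> 45
FD 8: (15,0) -> (20.657,5.657) [heading=45, draw]
PU: pen up
FD 10: (20.657,5.657) -> (27.728,12.728) [heading=45, move]
FD 3: (27.728,12.728) -> (29.849,14.849) [heading=45, move]
FD 8: (29.849,14.849) -> (35.506,20.506) [heading=45, move]
FD 14: (35.506,20.506) -> (45.406,30.406) [heading=45, move]
RT 120: heading 45 -> 285
PD: pen down
Final: pos=(45.406,30.406), heading=285, 3 segment(s) drawn

Answer: 285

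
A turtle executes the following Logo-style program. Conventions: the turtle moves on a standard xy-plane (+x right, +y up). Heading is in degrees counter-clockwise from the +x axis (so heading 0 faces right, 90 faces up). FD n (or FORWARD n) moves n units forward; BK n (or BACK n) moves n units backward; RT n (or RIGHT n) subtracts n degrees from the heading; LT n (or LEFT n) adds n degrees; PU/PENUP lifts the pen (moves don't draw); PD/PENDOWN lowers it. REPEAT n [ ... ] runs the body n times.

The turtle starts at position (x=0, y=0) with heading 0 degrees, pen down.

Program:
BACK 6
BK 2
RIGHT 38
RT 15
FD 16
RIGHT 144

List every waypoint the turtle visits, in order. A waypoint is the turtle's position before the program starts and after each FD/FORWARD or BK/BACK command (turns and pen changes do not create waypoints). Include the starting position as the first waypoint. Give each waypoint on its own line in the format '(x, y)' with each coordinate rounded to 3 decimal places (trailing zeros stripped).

Answer: (0, 0)
(-6, 0)
(-8, 0)
(1.629, -12.778)

Derivation:
Executing turtle program step by step:
Start: pos=(0,0), heading=0, pen down
BK 6: (0,0) -> (-6,0) [heading=0, draw]
BK 2: (-6,0) -> (-8,0) [heading=0, draw]
RT 38: heading 0 -> 322
RT 15: heading 322 -> 307
FD 16: (-8,0) -> (1.629,-12.778) [heading=307, draw]
RT 144: heading 307 -> 163
Final: pos=(1.629,-12.778), heading=163, 3 segment(s) drawn
Waypoints (4 total):
(0, 0)
(-6, 0)
(-8, 0)
(1.629, -12.778)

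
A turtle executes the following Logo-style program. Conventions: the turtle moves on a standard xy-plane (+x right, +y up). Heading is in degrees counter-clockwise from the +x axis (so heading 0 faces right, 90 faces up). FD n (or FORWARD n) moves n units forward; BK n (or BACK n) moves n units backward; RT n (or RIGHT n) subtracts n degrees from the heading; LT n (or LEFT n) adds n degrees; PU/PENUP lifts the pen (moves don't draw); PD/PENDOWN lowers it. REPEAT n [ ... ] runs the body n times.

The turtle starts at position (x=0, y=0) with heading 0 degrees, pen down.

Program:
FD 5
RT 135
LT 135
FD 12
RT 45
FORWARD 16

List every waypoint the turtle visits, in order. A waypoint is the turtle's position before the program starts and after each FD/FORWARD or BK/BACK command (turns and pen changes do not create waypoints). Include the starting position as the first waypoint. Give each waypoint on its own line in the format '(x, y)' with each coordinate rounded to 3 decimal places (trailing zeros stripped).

Executing turtle program step by step:
Start: pos=(0,0), heading=0, pen down
FD 5: (0,0) -> (5,0) [heading=0, draw]
RT 135: heading 0 -> 225
LT 135: heading 225 -> 0
FD 12: (5,0) -> (17,0) [heading=0, draw]
RT 45: heading 0 -> 315
FD 16: (17,0) -> (28.314,-11.314) [heading=315, draw]
Final: pos=(28.314,-11.314), heading=315, 3 segment(s) drawn
Waypoints (4 total):
(0, 0)
(5, 0)
(17, 0)
(28.314, -11.314)

Answer: (0, 0)
(5, 0)
(17, 0)
(28.314, -11.314)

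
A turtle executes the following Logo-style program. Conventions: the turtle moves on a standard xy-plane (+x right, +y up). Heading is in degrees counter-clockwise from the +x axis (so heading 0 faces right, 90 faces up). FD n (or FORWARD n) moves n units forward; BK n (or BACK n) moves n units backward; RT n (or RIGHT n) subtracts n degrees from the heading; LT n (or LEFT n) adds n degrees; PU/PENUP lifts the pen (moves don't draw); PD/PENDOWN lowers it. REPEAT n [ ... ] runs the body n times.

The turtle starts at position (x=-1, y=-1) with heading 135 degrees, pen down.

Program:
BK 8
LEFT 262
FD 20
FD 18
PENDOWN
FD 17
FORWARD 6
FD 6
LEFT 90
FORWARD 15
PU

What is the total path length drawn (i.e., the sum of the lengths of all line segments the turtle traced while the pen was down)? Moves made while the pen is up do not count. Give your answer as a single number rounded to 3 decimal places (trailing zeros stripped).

Executing turtle program step by step:
Start: pos=(-1,-1), heading=135, pen down
BK 8: (-1,-1) -> (4.657,-6.657) [heading=135, draw]
LT 262: heading 135 -> 37
FD 20: (4.657,-6.657) -> (20.63,5.379) [heading=37, draw]
FD 18: (20.63,5.379) -> (35.005,16.212) [heading=37, draw]
PD: pen down
FD 17: (35.005,16.212) -> (48.582,26.443) [heading=37, draw]
FD 6: (48.582,26.443) -> (53.374,30.054) [heading=37, draw]
FD 6: (53.374,30.054) -> (58.165,33.665) [heading=37, draw]
LT 90: heading 37 -> 127
FD 15: (58.165,33.665) -> (49.138,45.644) [heading=127, draw]
PU: pen up
Final: pos=(49.138,45.644), heading=127, 7 segment(s) drawn

Segment lengths:
  seg 1: (-1,-1) -> (4.657,-6.657), length = 8
  seg 2: (4.657,-6.657) -> (20.63,5.379), length = 20
  seg 3: (20.63,5.379) -> (35.005,16.212), length = 18
  seg 4: (35.005,16.212) -> (48.582,26.443), length = 17
  seg 5: (48.582,26.443) -> (53.374,30.054), length = 6
  seg 6: (53.374,30.054) -> (58.165,33.665), length = 6
  seg 7: (58.165,33.665) -> (49.138,45.644), length = 15
Total = 90

Answer: 90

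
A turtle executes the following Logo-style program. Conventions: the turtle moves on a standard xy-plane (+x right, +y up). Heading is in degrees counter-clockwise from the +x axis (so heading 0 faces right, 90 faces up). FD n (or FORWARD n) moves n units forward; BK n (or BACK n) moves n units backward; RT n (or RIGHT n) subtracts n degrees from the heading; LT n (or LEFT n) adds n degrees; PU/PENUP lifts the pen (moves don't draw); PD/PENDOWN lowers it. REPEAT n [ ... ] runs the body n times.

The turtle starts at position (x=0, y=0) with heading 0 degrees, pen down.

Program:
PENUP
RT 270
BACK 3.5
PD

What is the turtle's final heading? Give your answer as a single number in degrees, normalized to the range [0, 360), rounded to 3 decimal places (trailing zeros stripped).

Executing turtle program step by step:
Start: pos=(0,0), heading=0, pen down
PU: pen up
RT 270: heading 0 -> 90
BK 3.5: (0,0) -> (0,-3.5) [heading=90, move]
PD: pen down
Final: pos=(0,-3.5), heading=90, 0 segment(s) drawn

Answer: 90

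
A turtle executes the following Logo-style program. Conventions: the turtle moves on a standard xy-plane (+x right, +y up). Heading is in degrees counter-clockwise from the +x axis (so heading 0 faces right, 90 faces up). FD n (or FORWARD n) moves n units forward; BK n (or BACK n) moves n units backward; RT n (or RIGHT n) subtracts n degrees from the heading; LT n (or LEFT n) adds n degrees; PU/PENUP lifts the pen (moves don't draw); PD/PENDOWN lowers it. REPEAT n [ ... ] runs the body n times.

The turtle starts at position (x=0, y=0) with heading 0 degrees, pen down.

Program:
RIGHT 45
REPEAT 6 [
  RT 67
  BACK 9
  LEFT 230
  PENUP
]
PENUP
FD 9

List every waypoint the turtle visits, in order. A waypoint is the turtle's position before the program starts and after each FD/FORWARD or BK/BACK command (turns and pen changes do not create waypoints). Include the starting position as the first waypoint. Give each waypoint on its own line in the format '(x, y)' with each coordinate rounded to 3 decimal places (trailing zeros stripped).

Answer: (0, 0)
(3.371, 8.345)
(-2.292, 1.35)
(5.169, 6.383)
(-3.438, 3.752)
(5.562, 3.752)
(-3.045, 6.383)
(-10.593, 1.481)

Derivation:
Executing turtle program step by step:
Start: pos=(0,0), heading=0, pen down
RT 45: heading 0 -> 315
REPEAT 6 [
  -- iteration 1/6 --
  RT 67: heading 315 -> 248
  BK 9: (0,0) -> (3.371,8.345) [heading=248, draw]
  LT 230: heading 248 -> 118
  PU: pen up
  -- iteration 2/6 --
  RT 67: heading 118 -> 51
  BK 9: (3.371,8.345) -> (-2.292,1.35) [heading=51, move]
  LT 230: heading 51 -> 281
  PU: pen up
  -- iteration 3/6 --
  RT 67: heading 281 -> 214
  BK 9: (-2.292,1.35) -> (5.169,6.383) [heading=214, move]
  LT 230: heading 214 -> 84
  PU: pen up
  -- iteration 4/6 --
  RT 67: heading 84 -> 17
  BK 9: (5.169,6.383) -> (-3.438,3.752) [heading=17, move]
  LT 230: heading 17 -> 247
  PU: pen up
  -- iteration 5/6 --
  RT 67: heading 247 -> 180
  BK 9: (-3.438,3.752) -> (5.562,3.752) [heading=180, move]
  LT 230: heading 180 -> 50
  PU: pen up
  -- iteration 6/6 --
  RT 67: heading 50 -> 343
  BK 9: (5.562,3.752) -> (-3.045,6.383) [heading=343, move]
  LT 230: heading 343 -> 213
  PU: pen up
]
PU: pen up
FD 9: (-3.045,6.383) -> (-10.593,1.481) [heading=213, move]
Final: pos=(-10.593,1.481), heading=213, 1 segment(s) drawn
Waypoints (8 total):
(0, 0)
(3.371, 8.345)
(-2.292, 1.35)
(5.169, 6.383)
(-3.438, 3.752)
(5.562, 3.752)
(-3.045, 6.383)
(-10.593, 1.481)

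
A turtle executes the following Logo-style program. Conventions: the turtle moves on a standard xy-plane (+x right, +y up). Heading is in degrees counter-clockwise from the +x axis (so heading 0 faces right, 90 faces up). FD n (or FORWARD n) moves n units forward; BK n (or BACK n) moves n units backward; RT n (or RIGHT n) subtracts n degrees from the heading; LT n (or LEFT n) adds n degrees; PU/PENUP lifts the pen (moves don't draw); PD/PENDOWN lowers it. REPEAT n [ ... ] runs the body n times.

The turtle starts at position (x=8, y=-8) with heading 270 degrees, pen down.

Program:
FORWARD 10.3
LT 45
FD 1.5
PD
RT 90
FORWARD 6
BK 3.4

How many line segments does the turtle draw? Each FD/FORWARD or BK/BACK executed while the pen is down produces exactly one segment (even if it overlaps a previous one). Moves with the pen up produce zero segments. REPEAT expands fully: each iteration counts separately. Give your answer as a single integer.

Executing turtle program step by step:
Start: pos=(8,-8), heading=270, pen down
FD 10.3: (8,-8) -> (8,-18.3) [heading=270, draw]
LT 45: heading 270 -> 315
FD 1.5: (8,-18.3) -> (9.061,-19.361) [heading=315, draw]
PD: pen down
RT 90: heading 315 -> 225
FD 6: (9.061,-19.361) -> (4.818,-23.603) [heading=225, draw]
BK 3.4: (4.818,-23.603) -> (7.222,-21.199) [heading=225, draw]
Final: pos=(7.222,-21.199), heading=225, 4 segment(s) drawn
Segments drawn: 4

Answer: 4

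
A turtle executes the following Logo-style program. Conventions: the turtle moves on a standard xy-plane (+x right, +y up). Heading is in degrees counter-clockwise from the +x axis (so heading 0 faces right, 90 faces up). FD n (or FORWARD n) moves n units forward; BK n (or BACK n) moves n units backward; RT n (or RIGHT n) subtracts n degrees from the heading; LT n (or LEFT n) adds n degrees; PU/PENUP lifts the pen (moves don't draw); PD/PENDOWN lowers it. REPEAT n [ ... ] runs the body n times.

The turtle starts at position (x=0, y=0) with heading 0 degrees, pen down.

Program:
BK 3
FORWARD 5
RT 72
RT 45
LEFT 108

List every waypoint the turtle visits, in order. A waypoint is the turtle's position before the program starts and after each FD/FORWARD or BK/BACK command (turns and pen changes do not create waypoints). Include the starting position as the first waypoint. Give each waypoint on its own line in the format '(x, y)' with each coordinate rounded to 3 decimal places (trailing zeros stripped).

Executing turtle program step by step:
Start: pos=(0,0), heading=0, pen down
BK 3: (0,0) -> (-3,0) [heading=0, draw]
FD 5: (-3,0) -> (2,0) [heading=0, draw]
RT 72: heading 0 -> 288
RT 45: heading 288 -> 243
LT 108: heading 243 -> 351
Final: pos=(2,0), heading=351, 2 segment(s) drawn
Waypoints (3 total):
(0, 0)
(-3, 0)
(2, 0)

Answer: (0, 0)
(-3, 0)
(2, 0)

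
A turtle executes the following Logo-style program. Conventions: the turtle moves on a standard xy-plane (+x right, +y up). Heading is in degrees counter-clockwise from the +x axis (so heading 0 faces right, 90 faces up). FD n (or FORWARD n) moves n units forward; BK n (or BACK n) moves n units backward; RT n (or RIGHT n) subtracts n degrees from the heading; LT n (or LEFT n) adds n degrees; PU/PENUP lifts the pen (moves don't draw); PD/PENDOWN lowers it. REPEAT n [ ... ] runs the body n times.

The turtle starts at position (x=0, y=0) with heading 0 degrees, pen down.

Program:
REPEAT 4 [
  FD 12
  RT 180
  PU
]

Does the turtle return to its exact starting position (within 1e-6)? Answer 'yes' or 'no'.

Executing turtle program step by step:
Start: pos=(0,0), heading=0, pen down
REPEAT 4 [
  -- iteration 1/4 --
  FD 12: (0,0) -> (12,0) [heading=0, draw]
  RT 180: heading 0 -> 180
  PU: pen up
  -- iteration 2/4 --
  FD 12: (12,0) -> (0,0) [heading=180, move]
  RT 180: heading 180 -> 0
  PU: pen up
  -- iteration 3/4 --
  FD 12: (0,0) -> (12,0) [heading=0, move]
  RT 180: heading 0 -> 180
  PU: pen up
  -- iteration 4/4 --
  FD 12: (12,0) -> (0,0) [heading=180, move]
  RT 180: heading 180 -> 0
  PU: pen up
]
Final: pos=(0,0), heading=0, 1 segment(s) drawn

Start position: (0, 0)
Final position: (0, 0)
Distance = 0; < 1e-6 -> CLOSED

Answer: yes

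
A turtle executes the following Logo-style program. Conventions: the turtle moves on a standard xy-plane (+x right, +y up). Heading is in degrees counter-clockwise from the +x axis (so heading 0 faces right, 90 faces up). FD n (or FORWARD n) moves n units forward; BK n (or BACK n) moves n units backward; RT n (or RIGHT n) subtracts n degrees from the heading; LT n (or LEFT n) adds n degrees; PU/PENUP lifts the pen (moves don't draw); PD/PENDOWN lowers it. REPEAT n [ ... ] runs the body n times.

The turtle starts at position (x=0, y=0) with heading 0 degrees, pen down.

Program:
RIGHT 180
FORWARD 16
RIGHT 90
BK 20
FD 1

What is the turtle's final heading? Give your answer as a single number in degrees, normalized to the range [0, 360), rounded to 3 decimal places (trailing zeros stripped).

Answer: 90

Derivation:
Executing turtle program step by step:
Start: pos=(0,0), heading=0, pen down
RT 180: heading 0 -> 180
FD 16: (0,0) -> (-16,0) [heading=180, draw]
RT 90: heading 180 -> 90
BK 20: (-16,0) -> (-16,-20) [heading=90, draw]
FD 1: (-16,-20) -> (-16,-19) [heading=90, draw]
Final: pos=(-16,-19), heading=90, 3 segment(s) drawn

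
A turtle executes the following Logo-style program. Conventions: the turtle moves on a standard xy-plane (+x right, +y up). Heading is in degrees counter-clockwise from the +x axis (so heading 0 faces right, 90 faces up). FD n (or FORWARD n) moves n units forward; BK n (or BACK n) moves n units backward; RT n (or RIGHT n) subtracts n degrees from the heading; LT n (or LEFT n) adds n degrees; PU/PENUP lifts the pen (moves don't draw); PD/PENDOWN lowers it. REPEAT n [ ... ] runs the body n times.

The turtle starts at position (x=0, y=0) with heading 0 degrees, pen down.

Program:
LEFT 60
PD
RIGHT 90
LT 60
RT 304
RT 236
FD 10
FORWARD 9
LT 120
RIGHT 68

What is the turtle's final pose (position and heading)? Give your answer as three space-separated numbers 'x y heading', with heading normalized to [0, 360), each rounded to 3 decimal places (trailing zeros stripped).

Answer: -16.454 -9.5 262

Derivation:
Executing turtle program step by step:
Start: pos=(0,0), heading=0, pen down
LT 60: heading 0 -> 60
PD: pen down
RT 90: heading 60 -> 330
LT 60: heading 330 -> 30
RT 304: heading 30 -> 86
RT 236: heading 86 -> 210
FD 10: (0,0) -> (-8.66,-5) [heading=210, draw]
FD 9: (-8.66,-5) -> (-16.454,-9.5) [heading=210, draw]
LT 120: heading 210 -> 330
RT 68: heading 330 -> 262
Final: pos=(-16.454,-9.5), heading=262, 2 segment(s) drawn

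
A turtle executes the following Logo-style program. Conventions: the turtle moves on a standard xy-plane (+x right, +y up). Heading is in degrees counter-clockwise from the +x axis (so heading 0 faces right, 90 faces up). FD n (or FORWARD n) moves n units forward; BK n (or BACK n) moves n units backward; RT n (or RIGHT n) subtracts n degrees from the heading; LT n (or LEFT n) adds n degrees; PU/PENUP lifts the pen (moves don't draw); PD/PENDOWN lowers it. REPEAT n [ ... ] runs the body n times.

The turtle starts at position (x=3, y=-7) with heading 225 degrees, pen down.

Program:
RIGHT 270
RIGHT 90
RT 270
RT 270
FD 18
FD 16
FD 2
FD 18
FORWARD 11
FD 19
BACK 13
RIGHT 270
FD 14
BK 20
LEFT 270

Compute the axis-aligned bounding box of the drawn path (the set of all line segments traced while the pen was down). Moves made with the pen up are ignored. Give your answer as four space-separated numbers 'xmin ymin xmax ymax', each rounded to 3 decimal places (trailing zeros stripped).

Answer: 3 -7 62.397 53.104

Derivation:
Executing turtle program step by step:
Start: pos=(3,-7), heading=225, pen down
RT 270: heading 225 -> 315
RT 90: heading 315 -> 225
RT 270: heading 225 -> 315
RT 270: heading 315 -> 45
FD 18: (3,-7) -> (15.728,5.728) [heading=45, draw]
FD 16: (15.728,5.728) -> (27.042,17.042) [heading=45, draw]
FD 2: (27.042,17.042) -> (28.456,18.456) [heading=45, draw]
FD 18: (28.456,18.456) -> (41.184,31.184) [heading=45, draw]
FD 11: (41.184,31.184) -> (48.962,38.962) [heading=45, draw]
FD 19: (48.962,38.962) -> (62.397,52.397) [heading=45, draw]
BK 13: (62.397,52.397) -> (53.205,43.205) [heading=45, draw]
RT 270: heading 45 -> 135
FD 14: (53.205,43.205) -> (43.305,53.104) [heading=135, draw]
BK 20: (43.305,53.104) -> (57.447,38.962) [heading=135, draw]
LT 270: heading 135 -> 45
Final: pos=(57.447,38.962), heading=45, 9 segment(s) drawn

Segment endpoints: x in {3, 15.728, 27.042, 28.456, 41.184, 43.305, 48.962, 53.205, 57.447, 62.397}, y in {-7, 5.728, 17.042, 18.456, 31.184, 38.962, 38.962, 43.205, 52.397, 53.104}
xmin=3, ymin=-7, xmax=62.397, ymax=53.104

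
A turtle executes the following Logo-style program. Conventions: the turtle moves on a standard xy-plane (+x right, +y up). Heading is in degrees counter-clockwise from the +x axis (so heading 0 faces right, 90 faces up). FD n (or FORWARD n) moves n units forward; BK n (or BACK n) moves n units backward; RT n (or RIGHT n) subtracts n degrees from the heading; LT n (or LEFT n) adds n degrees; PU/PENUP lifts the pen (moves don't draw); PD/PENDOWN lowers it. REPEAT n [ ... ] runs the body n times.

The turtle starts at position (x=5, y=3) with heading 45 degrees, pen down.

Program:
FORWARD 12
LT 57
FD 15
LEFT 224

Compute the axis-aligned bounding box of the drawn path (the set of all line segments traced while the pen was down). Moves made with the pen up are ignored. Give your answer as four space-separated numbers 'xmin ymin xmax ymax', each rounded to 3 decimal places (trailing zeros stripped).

Answer: 5 3 13.485 26.157

Derivation:
Executing turtle program step by step:
Start: pos=(5,3), heading=45, pen down
FD 12: (5,3) -> (13.485,11.485) [heading=45, draw]
LT 57: heading 45 -> 102
FD 15: (13.485,11.485) -> (10.367,26.157) [heading=102, draw]
LT 224: heading 102 -> 326
Final: pos=(10.367,26.157), heading=326, 2 segment(s) drawn

Segment endpoints: x in {5, 10.367, 13.485}, y in {3, 11.485, 26.157}
xmin=5, ymin=3, xmax=13.485, ymax=26.157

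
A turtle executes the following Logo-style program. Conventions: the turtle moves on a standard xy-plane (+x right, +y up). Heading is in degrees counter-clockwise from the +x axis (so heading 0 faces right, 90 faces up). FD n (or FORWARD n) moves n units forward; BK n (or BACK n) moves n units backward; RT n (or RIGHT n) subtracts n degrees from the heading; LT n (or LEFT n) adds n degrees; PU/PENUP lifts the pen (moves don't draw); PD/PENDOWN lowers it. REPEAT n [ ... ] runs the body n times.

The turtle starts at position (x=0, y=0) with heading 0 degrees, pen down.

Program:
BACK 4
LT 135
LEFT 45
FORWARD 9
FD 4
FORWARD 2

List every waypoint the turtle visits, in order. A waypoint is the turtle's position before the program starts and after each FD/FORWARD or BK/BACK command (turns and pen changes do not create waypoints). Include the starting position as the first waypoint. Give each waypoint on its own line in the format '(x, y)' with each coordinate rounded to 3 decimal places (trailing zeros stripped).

Executing turtle program step by step:
Start: pos=(0,0), heading=0, pen down
BK 4: (0,0) -> (-4,0) [heading=0, draw]
LT 135: heading 0 -> 135
LT 45: heading 135 -> 180
FD 9: (-4,0) -> (-13,0) [heading=180, draw]
FD 4: (-13,0) -> (-17,0) [heading=180, draw]
FD 2: (-17,0) -> (-19,0) [heading=180, draw]
Final: pos=(-19,0), heading=180, 4 segment(s) drawn
Waypoints (5 total):
(0, 0)
(-4, 0)
(-13, 0)
(-17, 0)
(-19, 0)

Answer: (0, 0)
(-4, 0)
(-13, 0)
(-17, 0)
(-19, 0)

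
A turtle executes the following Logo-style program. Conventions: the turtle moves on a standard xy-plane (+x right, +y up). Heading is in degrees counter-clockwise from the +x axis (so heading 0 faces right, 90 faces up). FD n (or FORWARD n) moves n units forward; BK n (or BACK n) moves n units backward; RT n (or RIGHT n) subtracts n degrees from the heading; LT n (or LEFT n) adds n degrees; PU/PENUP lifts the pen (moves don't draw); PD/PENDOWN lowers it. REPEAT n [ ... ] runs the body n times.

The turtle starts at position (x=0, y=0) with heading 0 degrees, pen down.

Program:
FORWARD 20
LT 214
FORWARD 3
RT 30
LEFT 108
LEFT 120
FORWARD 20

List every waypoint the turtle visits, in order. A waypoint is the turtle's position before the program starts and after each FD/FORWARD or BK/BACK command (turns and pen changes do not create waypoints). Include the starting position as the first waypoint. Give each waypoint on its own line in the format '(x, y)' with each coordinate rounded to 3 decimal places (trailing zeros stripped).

Answer: (0, 0)
(20, 0)
(17.513, -1.678)
(29.826, 14.083)

Derivation:
Executing turtle program step by step:
Start: pos=(0,0), heading=0, pen down
FD 20: (0,0) -> (20,0) [heading=0, draw]
LT 214: heading 0 -> 214
FD 3: (20,0) -> (17.513,-1.678) [heading=214, draw]
RT 30: heading 214 -> 184
LT 108: heading 184 -> 292
LT 120: heading 292 -> 52
FD 20: (17.513,-1.678) -> (29.826,14.083) [heading=52, draw]
Final: pos=(29.826,14.083), heading=52, 3 segment(s) drawn
Waypoints (4 total):
(0, 0)
(20, 0)
(17.513, -1.678)
(29.826, 14.083)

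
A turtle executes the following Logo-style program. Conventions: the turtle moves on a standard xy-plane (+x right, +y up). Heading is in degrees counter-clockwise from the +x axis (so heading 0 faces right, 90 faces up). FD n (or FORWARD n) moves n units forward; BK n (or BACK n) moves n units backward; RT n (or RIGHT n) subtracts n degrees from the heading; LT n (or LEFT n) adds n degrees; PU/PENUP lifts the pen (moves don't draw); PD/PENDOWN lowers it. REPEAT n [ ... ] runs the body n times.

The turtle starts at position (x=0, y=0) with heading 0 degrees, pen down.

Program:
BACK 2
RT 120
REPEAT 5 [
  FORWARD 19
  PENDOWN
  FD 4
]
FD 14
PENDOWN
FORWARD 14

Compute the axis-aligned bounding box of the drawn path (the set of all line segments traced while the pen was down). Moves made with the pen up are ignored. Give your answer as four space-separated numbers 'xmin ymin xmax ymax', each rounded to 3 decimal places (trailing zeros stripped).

Executing turtle program step by step:
Start: pos=(0,0), heading=0, pen down
BK 2: (0,0) -> (-2,0) [heading=0, draw]
RT 120: heading 0 -> 240
REPEAT 5 [
  -- iteration 1/5 --
  FD 19: (-2,0) -> (-11.5,-16.454) [heading=240, draw]
  PD: pen down
  FD 4: (-11.5,-16.454) -> (-13.5,-19.919) [heading=240, draw]
  -- iteration 2/5 --
  FD 19: (-13.5,-19.919) -> (-23,-36.373) [heading=240, draw]
  PD: pen down
  FD 4: (-23,-36.373) -> (-25,-39.837) [heading=240, draw]
  -- iteration 3/5 --
  FD 19: (-25,-39.837) -> (-34.5,-56.292) [heading=240, draw]
  PD: pen down
  FD 4: (-34.5,-56.292) -> (-36.5,-59.756) [heading=240, draw]
  -- iteration 4/5 --
  FD 19: (-36.5,-59.756) -> (-46,-76.21) [heading=240, draw]
  PD: pen down
  FD 4: (-46,-76.21) -> (-48,-79.674) [heading=240, draw]
  -- iteration 5/5 --
  FD 19: (-48,-79.674) -> (-57.5,-96.129) [heading=240, draw]
  PD: pen down
  FD 4: (-57.5,-96.129) -> (-59.5,-99.593) [heading=240, draw]
]
FD 14: (-59.5,-99.593) -> (-66.5,-111.717) [heading=240, draw]
PD: pen down
FD 14: (-66.5,-111.717) -> (-73.5,-123.842) [heading=240, draw]
Final: pos=(-73.5,-123.842), heading=240, 13 segment(s) drawn

Segment endpoints: x in {-73.5, -66.5, -59.5, -57.5, -48, -46, -36.5, -34.5, -25, -23, -13.5, -11.5, -2, 0}, y in {-123.842, -111.717, -99.593, -96.129, -79.674, -76.21, -59.756, -56.292, -39.837, -36.373, -19.919, -16.454, 0}
xmin=-73.5, ymin=-123.842, xmax=0, ymax=0

Answer: -73.5 -123.842 0 0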